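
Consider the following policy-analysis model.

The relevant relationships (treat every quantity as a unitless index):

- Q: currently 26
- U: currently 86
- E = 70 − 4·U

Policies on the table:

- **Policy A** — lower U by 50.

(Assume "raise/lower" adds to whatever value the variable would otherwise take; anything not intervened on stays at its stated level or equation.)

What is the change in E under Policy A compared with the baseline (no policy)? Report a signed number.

Baseline:
  U = 86
  E = 70 − 4·86 = -274
Policy A (U − 50):
  U = 86 − 50 = 36
  E = 70 − 4·36 = -74
Change in E: -74 − (-274) = 200

200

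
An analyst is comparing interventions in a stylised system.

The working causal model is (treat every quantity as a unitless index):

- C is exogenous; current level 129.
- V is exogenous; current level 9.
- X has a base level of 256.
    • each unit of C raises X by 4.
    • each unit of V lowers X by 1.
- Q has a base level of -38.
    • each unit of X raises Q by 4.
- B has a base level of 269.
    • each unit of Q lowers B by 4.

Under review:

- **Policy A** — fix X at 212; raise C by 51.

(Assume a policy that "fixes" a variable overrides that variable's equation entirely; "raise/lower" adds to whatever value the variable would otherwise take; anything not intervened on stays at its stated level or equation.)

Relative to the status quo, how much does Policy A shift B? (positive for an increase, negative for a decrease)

8816

Baseline:
  C = 129
  V = 9
  X = 256 + 4·129 − 9 = 763
  Q = -38 + 4·763 = 3014
  B = 269 − 4·3014 = -11787
Policy A (X := 212, C + 51):
  C = 129 + 51 = 180
  V = 9
  X = 212
  Q = -38 + 4·212 = 810
  B = 269 − 4·810 = -2971
Change in B: -2971 − (-11787) = 8816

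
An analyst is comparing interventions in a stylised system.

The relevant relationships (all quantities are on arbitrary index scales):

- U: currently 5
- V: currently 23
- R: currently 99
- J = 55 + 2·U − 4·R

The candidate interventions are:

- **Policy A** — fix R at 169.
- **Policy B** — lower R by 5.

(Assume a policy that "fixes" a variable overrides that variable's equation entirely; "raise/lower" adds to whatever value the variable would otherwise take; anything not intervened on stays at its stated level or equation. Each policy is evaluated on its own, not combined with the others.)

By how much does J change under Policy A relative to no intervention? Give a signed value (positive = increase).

Baseline:
  U = 5
  R = 99
  J = 55 + 2·5 − 4·99 = -331
Policy A (R := 169):
  U = 5
  R = 169
  J = 55 + 2·5 − 4·169 = -611
Change in J: -611 − (-331) = -280

-280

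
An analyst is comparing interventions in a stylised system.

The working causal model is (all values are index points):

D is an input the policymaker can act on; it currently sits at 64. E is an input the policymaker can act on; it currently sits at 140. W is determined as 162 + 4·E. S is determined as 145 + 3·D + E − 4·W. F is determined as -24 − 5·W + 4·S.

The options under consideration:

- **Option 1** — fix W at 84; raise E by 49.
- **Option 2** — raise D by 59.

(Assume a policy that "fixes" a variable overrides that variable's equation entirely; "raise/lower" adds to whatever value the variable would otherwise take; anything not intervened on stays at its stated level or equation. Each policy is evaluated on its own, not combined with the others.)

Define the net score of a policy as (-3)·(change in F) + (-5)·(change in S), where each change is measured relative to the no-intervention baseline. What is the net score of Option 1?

Baseline:
  D = 64
  E = 140
  W = 162 + 4·140 = 722
  S = 145 + 3·64 + 140 − 4·722 = -2411
  F = -24 − 5·722 + 4·(-2411) = -13278
Option 1 (W := 84, E + 49):
  D = 64
  E = 140 + 49 = 189
  W = 84
  S = 145 + 3·64 + 189 − 4·84 = 190
  F = -24 − 5·84 + 4·190 = 316
ΔF = 316 − (-13278) = 13594; ΔS = 190 − (-2411) = 2601
Score = (-3)·13594 + (-5)·2601 = -53787

-53787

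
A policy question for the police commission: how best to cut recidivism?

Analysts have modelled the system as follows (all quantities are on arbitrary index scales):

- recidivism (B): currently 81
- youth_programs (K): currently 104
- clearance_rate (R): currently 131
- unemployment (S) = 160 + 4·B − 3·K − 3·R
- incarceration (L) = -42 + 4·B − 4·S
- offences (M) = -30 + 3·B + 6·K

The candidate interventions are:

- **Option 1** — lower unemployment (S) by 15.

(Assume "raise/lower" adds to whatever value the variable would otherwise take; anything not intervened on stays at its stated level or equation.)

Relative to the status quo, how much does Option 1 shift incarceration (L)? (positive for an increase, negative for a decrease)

Baseline:
  B = 81
  K = 104
  R = 131
  S = 160 + 4·81 − 3·104 − 3·131 = -221
  L = -42 + 4·81 − 4·(-221) = 1166
Option 1 (S − 15):
  B = 81
  K = 104
  R = 131
  S = 160 + 4·81 − 3·104 − 3·131 (−15 from intervention) = -236
  L = -42 + 4·81 − 4·(-236) = 1226
Change in L: 1226 − 1166 = 60

60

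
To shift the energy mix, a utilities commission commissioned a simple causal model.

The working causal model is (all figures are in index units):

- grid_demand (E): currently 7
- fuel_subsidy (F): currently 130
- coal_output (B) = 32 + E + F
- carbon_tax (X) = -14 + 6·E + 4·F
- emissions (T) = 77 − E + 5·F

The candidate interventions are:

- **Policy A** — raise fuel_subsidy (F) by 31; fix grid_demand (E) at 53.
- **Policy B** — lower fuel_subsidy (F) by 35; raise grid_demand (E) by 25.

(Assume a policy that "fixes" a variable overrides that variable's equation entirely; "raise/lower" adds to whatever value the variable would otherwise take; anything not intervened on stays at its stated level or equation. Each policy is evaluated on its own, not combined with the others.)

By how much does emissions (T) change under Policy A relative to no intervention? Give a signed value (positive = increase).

109

Baseline:
  E = 7
  F = 130
  T = 77 − 7 + 5·130 = 720
Policy A (F + 31, E := 53):
  E = 53
  F = 130 + 31 = 161
  T = 77 − 53 + 5·161 = 829
Change in T: 829 − 720 = 109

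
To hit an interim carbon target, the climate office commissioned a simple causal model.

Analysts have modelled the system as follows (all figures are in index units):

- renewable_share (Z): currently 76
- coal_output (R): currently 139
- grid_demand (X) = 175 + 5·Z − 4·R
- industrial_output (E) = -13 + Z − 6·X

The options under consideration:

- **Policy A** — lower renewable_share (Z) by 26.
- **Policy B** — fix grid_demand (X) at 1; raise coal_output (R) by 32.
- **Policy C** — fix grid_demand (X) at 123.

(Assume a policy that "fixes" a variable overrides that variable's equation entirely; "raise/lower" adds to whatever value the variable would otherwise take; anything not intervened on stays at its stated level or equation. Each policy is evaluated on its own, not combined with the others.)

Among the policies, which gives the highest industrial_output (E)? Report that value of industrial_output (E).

Policy A (Z − 26):
  Z = 76 − 26 = 50
  R = 139
  X = 175 + 5·50 − 4·139 = -131
  E = -13 + 50 − 6·(-131) = 823
Policy B (X := 1, R + 32):
  Z = 76
  R = 139 + 32 = 171
  X = 1
  E = -13 + 76 − 6·1 = 57
Policy C (X := 123):
  Z = 76
  R = 139
  X = 123
  E = -13 + 76 − 6·123 = -675
Comparing — Policy A: E=823, Policy B: E=57, Policy C: E=-675. Highest is 823 (Policy A).

823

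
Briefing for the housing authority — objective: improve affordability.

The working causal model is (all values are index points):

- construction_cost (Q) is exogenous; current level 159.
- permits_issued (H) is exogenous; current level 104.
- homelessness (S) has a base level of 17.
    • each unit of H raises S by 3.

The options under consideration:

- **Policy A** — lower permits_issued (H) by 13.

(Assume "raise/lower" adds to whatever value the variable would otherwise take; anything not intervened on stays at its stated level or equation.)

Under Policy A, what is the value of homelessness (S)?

290

Policy A (H − 13):
  H = 104 − 13 = 91
  S = 17 + 3·91 = 290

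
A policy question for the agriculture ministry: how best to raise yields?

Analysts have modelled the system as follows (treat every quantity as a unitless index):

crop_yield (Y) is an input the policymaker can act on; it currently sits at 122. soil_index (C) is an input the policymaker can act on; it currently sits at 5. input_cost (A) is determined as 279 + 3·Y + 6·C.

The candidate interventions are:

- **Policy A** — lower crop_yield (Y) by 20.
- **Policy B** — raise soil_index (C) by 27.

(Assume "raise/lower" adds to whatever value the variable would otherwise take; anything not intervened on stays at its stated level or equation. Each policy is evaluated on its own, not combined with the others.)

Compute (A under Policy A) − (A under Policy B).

-222

Policy A (Y − 20):
  Y = 122 − 20 = 102
  C = 5
  A = 279 + 3·102 + 6·5 = 615
Policy B (C + 27):
  Y = 122
  C = 5 + 27 = 32
  A = 279 + 3·122 + 6·32 = 837
A: 615 − 837 = -222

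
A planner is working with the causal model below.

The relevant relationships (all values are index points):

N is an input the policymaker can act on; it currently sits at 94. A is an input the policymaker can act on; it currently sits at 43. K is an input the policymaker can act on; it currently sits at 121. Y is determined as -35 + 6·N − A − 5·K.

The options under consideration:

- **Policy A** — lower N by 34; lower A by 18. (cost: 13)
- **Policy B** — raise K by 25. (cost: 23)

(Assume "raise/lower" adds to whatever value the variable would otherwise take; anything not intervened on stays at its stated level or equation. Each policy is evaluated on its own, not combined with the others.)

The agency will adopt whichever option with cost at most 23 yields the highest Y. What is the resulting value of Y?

Policy A (N − 34, A − 18):
  N = 94 − 34 = 60
  A = 43 − 18 = 25
  K = 121
  Y = -35 + 6·60 − 25 − 5·121 = -305
Policy B (K + 25):
  N = 94
  A = 43
  K = 121 + 25 = 146
  Y = -35 + 6·94 − 43 − 5·146 = -244
Comparing — Policy A: Y=-305, Policy B: Y=-244. Highest is -244 (Policy B).

-244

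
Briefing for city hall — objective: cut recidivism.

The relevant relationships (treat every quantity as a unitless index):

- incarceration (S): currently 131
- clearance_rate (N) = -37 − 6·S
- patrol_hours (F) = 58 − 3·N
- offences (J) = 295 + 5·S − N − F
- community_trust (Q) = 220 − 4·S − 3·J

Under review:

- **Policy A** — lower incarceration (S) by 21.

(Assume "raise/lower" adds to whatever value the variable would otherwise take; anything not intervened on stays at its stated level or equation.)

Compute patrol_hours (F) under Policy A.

2149

Policy A (S − 21):
  S = 131 − 21 = 110
  N = -37 − 6·110 = -697
  F = 58 − 3·(-697) = 2149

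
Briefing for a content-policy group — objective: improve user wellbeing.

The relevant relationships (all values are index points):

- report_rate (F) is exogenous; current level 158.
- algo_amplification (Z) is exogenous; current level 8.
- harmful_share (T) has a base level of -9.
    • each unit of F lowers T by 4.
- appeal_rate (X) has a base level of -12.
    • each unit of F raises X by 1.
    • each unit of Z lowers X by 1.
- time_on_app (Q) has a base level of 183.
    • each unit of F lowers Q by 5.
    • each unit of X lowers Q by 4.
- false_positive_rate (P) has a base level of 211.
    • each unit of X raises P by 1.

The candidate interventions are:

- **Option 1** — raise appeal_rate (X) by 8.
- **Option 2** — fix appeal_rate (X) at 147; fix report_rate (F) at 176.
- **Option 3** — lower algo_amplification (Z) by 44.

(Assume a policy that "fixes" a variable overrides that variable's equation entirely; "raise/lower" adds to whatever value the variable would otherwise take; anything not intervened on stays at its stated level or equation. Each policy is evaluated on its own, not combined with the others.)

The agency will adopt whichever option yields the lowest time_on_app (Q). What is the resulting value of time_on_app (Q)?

Option 1 (X + 8):
  F = 158
  Z = 8
  X = -12 + 158 − 8 (+8 from intervention) = 146
  Q = 183 − 5·158 − 4·146 = -1191
Option 2 (X := 147, F := 176):
  F = 176
  Z = 8
  X = 147
  Q = 183 − 5·176 − 4·147 = -1285
Option 3 (Z − 44):
  F = 158
  Z = 8 − 44 = -36
  X = -12 + 158 − (-36) = 182
  Q = 183 − 5·158 − 4·182 = -1335
Comparing — Option 1: Q=-1191, Option 2: Q=-1285, Option 3: Q=-1335. Lowest is -1335 (Option 3).

-1335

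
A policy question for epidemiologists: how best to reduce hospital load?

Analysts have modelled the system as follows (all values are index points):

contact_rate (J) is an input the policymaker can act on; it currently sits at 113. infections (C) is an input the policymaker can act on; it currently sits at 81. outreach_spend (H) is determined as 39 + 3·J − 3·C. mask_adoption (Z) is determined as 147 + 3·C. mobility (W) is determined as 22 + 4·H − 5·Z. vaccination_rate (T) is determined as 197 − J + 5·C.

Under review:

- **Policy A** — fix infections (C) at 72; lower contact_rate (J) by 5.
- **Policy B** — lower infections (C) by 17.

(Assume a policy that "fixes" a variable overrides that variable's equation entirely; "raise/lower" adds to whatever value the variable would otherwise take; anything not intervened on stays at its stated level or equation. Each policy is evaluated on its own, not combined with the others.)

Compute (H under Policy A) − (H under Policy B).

Policy A (C := 72, J − 5):
  J = 113 − 5 = 108
  C = 72
  H = 39 + 3·108 − 3·72 = 147
Policy B (C − 17):
  J = 113
  C = 81 − 17 = 64
  H = 39 + 3·113 − 3·64 = 186
H: 147 − 186 = -39

-39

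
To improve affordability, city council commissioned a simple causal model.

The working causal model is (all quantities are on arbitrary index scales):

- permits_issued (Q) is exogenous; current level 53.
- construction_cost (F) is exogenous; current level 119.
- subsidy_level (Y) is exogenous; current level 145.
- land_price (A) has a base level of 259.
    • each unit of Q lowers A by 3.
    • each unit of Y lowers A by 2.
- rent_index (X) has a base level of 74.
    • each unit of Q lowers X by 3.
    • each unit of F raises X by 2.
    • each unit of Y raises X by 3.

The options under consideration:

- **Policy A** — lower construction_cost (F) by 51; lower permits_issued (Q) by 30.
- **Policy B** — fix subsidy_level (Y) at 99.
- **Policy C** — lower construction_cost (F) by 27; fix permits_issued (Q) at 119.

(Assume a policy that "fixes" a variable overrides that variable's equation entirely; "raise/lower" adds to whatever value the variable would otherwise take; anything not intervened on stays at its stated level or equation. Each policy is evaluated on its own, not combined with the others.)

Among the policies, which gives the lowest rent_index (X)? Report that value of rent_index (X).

336

Policy A (F − 51, Q − 30):
  Q = 53 − 30 = 23
  F = 119 − 51 = 68
  Y = 145
  X = 74 − 3·23 + 2·68 + 3·145 = 576
Policy B (Y := 99):
  Q = 53
  F = 119
  Y = 99
  X = 74 − 3·53 + 2·119 + 3·99 = 450
Policy C (F − 27, Q := 119):
  Q = 119
  F = 119 − 27 = 92
  Y = 145
  X = 74 − 3·119 + 2·92 + 3·145 = 336
Comparing — Policy A: X=576, Policy B: X=450, Policy C: X=336. Lowest is 336 (Policy C).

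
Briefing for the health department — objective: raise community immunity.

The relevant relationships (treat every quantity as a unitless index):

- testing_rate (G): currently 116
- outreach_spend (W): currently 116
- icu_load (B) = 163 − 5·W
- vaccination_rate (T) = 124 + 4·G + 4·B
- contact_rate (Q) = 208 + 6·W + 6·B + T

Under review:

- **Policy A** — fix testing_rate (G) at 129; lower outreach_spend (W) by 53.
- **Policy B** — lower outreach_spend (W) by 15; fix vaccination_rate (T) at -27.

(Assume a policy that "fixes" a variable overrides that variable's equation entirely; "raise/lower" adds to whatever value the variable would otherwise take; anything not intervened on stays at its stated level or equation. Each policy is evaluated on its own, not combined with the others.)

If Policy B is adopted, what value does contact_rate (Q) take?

Policy B (W − 15, T := -27):
  G = 116
  W = 116 − 15 = 101
  B = 163 − 5·101 = -342
  T = -27
  Q = 208 + 6·101 + 6·(-342) + (-27) = -1265

-1265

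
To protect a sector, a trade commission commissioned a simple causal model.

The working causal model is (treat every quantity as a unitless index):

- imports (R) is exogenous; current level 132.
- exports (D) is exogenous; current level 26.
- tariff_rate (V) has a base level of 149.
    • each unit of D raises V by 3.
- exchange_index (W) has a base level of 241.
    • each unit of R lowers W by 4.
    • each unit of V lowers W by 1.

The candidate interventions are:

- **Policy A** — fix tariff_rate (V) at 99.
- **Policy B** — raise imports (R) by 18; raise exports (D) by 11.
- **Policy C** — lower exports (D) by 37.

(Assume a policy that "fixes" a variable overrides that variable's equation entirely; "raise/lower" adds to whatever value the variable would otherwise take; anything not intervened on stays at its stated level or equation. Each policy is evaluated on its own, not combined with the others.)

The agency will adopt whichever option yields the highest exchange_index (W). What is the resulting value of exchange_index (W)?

Policy A (V := 99):
  R = 132
  D = 26
  V = 99
  W = 241 − 4·132 − 99 = -386
Policy B (R + 18, D + 11):
  R = 132 + 18 = 150
  D = 26 + 11 = 37
  V = 149 + 3·37 = 260
  W = 241 − 4·150 − 260 = -619
Policy C (D − 37):
  R = 132
  D = 26 − 37 = -11
  V = 149 + 3·(-11) = 116
  W = 241 − 4·132 − 116 = -403
Comparing — Policy A: W=-386, Policy B: W=-619, Policy C: W=-403. Highest is -386 (Policy A).

-386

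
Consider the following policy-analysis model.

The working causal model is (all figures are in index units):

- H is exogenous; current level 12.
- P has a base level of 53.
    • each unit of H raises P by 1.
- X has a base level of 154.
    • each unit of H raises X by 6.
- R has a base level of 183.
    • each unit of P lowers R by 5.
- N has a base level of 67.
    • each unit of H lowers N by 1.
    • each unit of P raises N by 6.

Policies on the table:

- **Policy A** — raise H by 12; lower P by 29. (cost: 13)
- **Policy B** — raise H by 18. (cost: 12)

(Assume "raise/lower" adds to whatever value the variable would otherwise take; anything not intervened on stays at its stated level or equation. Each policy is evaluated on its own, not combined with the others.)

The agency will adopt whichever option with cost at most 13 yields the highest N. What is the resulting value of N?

535

Policy A (H + 12, P − 29):
  H = 12 + 12 = 24
  P = 53 + 24 (−29 from intervention) = 48
  N = 67 − 24 + 6·48 = 331
Policy B (H + 18):
  H = 12 + 18 = 30
  P = 53 + 30 = 83
  N = 67 − 30 + 6·83 = 535
Comparing — Policy A: N=331, Policy B: N=535. Highest is 535 (Policy B).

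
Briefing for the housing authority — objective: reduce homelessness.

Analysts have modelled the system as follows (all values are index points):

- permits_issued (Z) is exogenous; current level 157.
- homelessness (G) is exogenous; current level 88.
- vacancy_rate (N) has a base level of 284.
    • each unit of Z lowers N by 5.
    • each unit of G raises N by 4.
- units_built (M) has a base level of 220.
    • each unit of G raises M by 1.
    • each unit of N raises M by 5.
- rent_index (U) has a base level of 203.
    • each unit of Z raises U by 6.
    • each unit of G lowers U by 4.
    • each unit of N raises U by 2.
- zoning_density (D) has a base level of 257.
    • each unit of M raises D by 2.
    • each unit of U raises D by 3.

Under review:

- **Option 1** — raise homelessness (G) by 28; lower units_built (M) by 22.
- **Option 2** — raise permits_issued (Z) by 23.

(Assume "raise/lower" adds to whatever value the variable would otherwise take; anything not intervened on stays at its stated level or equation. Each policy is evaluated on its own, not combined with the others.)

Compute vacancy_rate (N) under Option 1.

-37

Option 1 (G + 28, M − 22):
  Z = 157
  G = 88 + 28 = 116
  N = 284 − 5·157 + 4·116 = -37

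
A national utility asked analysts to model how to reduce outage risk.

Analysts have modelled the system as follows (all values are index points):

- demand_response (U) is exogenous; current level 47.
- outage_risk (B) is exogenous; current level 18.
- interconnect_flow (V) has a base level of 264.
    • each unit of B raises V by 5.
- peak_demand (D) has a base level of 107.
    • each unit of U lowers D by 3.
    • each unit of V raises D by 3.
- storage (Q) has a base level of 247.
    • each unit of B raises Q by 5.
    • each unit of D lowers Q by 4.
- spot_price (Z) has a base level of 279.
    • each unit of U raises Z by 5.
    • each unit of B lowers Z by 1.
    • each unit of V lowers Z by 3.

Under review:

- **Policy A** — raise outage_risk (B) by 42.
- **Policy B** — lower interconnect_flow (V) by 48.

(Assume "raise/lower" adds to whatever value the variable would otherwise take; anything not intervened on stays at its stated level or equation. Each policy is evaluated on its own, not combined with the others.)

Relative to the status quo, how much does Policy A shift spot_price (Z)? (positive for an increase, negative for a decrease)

-672

Baseline:
  U = 47
  B = 18
  V = 264 + 5·18 = 354
  Z = 279 + 5·47 − 18 − 3·354 = -566
Policy A (B + 42):
  U = 47
  B = 18 + 42 = 60
  V = 264 + 5·60 = 564
  Z = 279 + 5·47 − 60 − 3·564 = -1238
Change in Z: -1238 − (-566) = -672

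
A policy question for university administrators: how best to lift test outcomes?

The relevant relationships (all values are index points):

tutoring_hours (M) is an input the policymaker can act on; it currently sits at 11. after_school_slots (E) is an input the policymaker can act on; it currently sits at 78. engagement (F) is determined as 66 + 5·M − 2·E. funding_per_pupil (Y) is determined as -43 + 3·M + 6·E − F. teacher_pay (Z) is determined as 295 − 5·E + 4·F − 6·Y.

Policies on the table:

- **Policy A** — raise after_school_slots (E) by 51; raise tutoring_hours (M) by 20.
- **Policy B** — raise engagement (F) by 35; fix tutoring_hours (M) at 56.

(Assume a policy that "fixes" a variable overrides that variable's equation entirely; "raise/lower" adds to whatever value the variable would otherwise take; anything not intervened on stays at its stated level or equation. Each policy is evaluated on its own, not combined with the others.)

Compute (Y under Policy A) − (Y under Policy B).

Policy A (E + 51, M + 20):
  M = 11 + 20 = 31
  E = 78 + 51 = 129
  F = 66 + 5·31 − 2·129 = -37
  Y = -43 + 3·31 + 6·129 − (-37) = 861
Policy B (F + 35, M := 56):
  M = 56
  E = 78
  F = 66 + 5·56 − 2·78 (+35 from intervention) = 225
  Y = -43 + 3·56 + 6·78 − 225 = 368
Y: 861 − 368 = 493

493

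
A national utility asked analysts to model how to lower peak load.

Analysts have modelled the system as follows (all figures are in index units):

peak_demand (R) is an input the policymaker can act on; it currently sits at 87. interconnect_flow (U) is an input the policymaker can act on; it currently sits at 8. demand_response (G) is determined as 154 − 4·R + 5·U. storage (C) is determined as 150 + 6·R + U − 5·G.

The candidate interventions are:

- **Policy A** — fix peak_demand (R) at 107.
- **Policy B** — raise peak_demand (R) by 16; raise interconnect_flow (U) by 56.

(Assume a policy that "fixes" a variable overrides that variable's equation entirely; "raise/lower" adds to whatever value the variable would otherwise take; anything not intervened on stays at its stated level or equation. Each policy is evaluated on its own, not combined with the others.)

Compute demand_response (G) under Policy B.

62

Policy B (R + 16, U + 56):
  R = 87 + 16 = 103
  U = 8 + 56 = 64
  G = 154 − 4·103 + 5·64 = 62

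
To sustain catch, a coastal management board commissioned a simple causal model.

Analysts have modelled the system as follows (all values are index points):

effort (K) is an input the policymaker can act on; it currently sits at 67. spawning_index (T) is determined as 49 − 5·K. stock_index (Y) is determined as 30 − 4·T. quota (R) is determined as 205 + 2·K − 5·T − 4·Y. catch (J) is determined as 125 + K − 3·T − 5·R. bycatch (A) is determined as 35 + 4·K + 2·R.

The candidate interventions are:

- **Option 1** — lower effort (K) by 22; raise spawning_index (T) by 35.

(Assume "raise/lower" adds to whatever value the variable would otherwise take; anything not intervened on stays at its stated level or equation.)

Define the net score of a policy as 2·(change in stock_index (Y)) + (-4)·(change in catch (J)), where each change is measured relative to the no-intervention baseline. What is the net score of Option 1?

31688

Baseline:
  K = 67
  T = 49 − 5·67 = -286
  Y = 30 − 4·(-286) = 1174
  R = 205 + 2·67 − 5·(-286) − 4·1174 = -2927
  J = 125 + 67 − 3·(-286) − 5·(-2927) = 15685
Option 1 (K − 22, T + 35):
  K = 67 − 22 = 45
  T = 49 − 5·45 (+35 from intervention) = -141
  Y = 30 − 4·(-141) = 594
  R = 205 + 2·45 − 5·(-141) − 4·594 = -1376
  J = 125 + 45 − 3·(-141) − 5·(-1376) = 7473
ΔY = 594 − 1174 = -580; ΔJ = 7473 − 15685 = -8212
Score = 2·(-580) + (-4)·(-8212) = 31688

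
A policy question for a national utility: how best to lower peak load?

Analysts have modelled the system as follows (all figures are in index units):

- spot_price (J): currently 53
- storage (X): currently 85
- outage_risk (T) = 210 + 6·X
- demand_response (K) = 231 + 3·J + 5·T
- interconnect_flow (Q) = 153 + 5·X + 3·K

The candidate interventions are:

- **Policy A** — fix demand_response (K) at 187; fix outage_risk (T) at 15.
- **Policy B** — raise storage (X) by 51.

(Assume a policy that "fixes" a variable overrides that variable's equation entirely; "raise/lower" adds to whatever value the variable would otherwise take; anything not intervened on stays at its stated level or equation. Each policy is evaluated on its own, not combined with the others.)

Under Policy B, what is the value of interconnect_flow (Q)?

Policy B (X + 51):
  J = 53
  X = 85 + 51 = 136
  T = 210 + 6·136 = 1026
  K = 231 + 3·53 + 5·1026 = 5520
  Q = 153 + 5·136 + 3·5520 = 17393

17393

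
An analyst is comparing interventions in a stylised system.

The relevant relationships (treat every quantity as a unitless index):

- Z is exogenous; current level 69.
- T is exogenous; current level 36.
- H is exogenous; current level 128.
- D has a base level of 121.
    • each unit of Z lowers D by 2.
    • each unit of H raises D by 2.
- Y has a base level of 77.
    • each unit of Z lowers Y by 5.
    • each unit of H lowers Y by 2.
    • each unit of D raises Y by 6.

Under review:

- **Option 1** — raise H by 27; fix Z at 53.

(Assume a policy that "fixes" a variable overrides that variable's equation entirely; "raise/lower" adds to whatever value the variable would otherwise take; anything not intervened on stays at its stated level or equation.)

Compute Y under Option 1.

1452

Option 1 (H + 27, Z := 53):
  Z = 53
  H = 128 + 27 = 155
  D = 121 − 2·53 + 2·155 = 325
  Y = 77 − 5·53 − 2·155 + 6·325 = 1452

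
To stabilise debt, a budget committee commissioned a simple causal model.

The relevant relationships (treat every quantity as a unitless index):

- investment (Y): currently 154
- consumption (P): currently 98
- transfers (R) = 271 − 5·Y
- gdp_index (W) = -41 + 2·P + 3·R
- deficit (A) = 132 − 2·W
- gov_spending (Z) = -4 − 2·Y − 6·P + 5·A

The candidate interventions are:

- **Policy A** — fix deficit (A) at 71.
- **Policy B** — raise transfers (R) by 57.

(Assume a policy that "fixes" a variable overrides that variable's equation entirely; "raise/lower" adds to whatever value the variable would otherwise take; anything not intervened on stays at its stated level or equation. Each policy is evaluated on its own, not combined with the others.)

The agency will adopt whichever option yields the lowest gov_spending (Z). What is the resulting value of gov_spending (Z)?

-545

Policy A (A := 71):
  Y = 154
  P = 98
  R = 271 − 5·154 = -499
  W = -41 + 2·98 + 3·(-499) = -1342
  A = 71
  Z = -4 − 2·154 − 6·98 + 5·71 = -545
Policy B (R + 57):
  Y = 154
  P = 98
  R = 271 − 5·154 (+57 from intervention) = -442
  W = -41 + 2·98 + 3·(-442) = -1171
  A = 132 − 2·(-1171) = 2474
  Z = -4 − 2·154 − 6·98 + 5·2474 = 11470
Comparing — Policy A: Z=-545, Policy B: Z=11470. Lowest is -545 (Policy A).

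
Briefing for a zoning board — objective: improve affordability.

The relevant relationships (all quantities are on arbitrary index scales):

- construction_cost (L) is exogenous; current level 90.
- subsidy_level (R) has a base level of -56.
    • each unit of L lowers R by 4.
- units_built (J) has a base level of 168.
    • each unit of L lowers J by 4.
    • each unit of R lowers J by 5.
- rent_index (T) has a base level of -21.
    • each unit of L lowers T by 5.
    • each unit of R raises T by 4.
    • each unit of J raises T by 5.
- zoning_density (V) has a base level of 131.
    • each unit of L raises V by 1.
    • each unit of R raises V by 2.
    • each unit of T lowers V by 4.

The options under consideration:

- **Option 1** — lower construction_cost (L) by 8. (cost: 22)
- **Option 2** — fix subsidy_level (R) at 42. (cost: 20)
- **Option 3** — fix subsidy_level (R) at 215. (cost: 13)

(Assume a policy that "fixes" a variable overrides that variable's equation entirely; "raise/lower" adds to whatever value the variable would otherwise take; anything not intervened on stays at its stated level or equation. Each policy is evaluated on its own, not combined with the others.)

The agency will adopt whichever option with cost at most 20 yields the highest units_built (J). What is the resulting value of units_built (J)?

Option 2 (R := 42):
  L = 90
  R = 42
  J = 168 − 4·90 − 5·42 = -402
Option 3 (R := 215):
  L = 90
  R = 215
  J = 168 − 4·90 − 5·215 = -1267
Comparing — Option 2: J=-402, Option 3: J=-1267. Highest is -402 (Option 2).

-402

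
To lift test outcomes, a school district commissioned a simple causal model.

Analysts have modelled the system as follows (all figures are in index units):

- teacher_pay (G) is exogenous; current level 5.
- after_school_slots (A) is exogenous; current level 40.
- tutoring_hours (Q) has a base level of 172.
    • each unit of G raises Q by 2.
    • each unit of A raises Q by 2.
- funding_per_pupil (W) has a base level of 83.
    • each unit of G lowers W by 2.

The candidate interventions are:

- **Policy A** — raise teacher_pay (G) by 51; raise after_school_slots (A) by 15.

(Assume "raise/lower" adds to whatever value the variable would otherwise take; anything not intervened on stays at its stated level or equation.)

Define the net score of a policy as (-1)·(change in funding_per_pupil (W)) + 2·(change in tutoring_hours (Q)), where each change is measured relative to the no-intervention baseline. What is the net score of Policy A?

Baseline:
  G = 5
  A = 40
  Q = 172 + 2·5 + 2·40 = 262
  W = 83 − 2·5 = 73
Policy A (G + 51, A + 15):
  G = 5 + 51 = 56
  A = 40 + 15 = 55
  Q = 172 + 2·56 + 2·55 = 394
  W = 83 − 2·56 = -29
ΔW = -29 − 73 = -102; ΔQ = 394 − 262 = 132
Score = (-1)·(-102) + 2·132 = 366

366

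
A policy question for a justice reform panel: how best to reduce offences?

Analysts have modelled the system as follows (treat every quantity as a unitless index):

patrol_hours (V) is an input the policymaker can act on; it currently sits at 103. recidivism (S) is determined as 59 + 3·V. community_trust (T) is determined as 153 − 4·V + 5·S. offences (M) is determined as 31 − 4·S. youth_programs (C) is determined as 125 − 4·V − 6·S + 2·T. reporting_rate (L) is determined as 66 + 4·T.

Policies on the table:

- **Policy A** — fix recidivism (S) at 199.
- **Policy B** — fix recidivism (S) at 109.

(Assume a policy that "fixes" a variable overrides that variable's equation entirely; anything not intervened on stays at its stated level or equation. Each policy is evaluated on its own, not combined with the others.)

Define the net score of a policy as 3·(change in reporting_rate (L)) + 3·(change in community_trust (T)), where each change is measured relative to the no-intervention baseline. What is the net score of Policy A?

Baseline:
  V = 103
  S = 59 + 3·103 = 368
  T = 153 − 4·103 + 5·368 = 1581
  L = 66 + 4·1581 = 6390
Policy A (S := 199):
  V = 103
  S = 199
  T = 153 − 4·103 + 5·199 = 736
  L = 66 + 4·736 = 3010
ΔL = 3010 − 6390 = -3380; ΔT = 736 − 1581 = -845
Score = 3·(-3380) + 3·(-845) = -12675

-12675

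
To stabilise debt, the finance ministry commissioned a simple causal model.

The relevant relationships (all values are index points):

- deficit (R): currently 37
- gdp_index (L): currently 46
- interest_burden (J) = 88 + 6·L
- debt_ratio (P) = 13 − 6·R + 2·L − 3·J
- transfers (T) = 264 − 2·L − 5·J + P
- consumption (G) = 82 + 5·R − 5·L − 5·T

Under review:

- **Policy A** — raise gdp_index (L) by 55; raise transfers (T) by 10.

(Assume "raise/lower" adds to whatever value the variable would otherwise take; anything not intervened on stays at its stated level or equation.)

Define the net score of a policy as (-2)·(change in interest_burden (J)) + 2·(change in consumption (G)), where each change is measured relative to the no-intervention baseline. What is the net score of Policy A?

25090

Baseline:
  R = 37
  L = 46
  J = 88 + 6·46 = 364
  P = 13 − 6·37 + 2·46 − 3·364 = -1209
  T = 264 − 2·46 − 5·364 + (-1209) = -2857
  G = 82 + 5·37 − 5·46 − 5·(-2857) = 14322
Policy A (L + 55, T + 10):
  R = 37
  L = 46 + 55 = 101
  J = 88 + 6·101 = 694
  P = 13 − 6·37 + 2·101 − 3·694 = -2089
  T = 264 − 2·101 − 5·694 + (-2089) (+10 from intervention) = -5487
  G = 82 + 5·37 − 5·101 − 5·(-5487) = 27197
ΔJ = 694 − 364 = 330; ΔG = 27197 − 14322 = 12875
Score = (-2)·330 + 2·12875 = 25090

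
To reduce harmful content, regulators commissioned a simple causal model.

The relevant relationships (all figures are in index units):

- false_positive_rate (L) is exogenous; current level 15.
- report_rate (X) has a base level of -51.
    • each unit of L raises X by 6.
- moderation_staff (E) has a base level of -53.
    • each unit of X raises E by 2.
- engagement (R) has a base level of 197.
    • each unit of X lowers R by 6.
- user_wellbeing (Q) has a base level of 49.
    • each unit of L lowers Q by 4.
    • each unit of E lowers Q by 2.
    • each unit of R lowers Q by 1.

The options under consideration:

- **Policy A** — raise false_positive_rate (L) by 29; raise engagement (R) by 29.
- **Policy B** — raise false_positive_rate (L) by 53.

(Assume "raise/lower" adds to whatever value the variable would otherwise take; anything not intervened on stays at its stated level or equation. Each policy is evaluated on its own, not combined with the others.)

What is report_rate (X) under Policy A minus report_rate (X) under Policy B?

Policy A (L + 29, R + 29):
  L = 15 + 29 = 44
  X = -51 + 6·44 = 213
Policy B (L + 53):
  L = 15 + 53 = 68
  X = -51 + 6·68 = 357
X: 213 − 357 = -144

-144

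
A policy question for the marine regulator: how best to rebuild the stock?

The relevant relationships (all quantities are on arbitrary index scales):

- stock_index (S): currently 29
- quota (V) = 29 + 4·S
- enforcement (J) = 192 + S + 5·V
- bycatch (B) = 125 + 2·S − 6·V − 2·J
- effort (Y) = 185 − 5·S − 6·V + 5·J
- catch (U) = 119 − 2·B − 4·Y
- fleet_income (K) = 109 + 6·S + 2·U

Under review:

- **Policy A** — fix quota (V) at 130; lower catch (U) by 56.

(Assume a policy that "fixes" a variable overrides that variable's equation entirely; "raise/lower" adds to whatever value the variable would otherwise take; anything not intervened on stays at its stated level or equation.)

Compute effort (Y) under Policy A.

3615

Policy A (V := 130, U − 56):
  S = 29
  V = 130
  J = 192 + 29 + 5·130 = 871
  Y = 185 − 5·29 − 6·130 + 5·871 = 3615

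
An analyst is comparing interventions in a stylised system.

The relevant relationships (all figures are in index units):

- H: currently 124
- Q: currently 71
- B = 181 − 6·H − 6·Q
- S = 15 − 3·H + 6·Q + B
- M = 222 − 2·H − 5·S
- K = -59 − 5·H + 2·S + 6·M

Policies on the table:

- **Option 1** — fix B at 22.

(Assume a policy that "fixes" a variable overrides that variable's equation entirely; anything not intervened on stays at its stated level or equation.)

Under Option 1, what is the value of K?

-3383

Option 1 (B := 22):
  H = 124
  Q = 71
  B = 22
  S = 15 − 3·124 + 6·71 + 22 = 91
  M = 222 − 2·124 − 5·91 = -481
  K = -59 − 5·124 + 2·91 + 6·(-481) = -3383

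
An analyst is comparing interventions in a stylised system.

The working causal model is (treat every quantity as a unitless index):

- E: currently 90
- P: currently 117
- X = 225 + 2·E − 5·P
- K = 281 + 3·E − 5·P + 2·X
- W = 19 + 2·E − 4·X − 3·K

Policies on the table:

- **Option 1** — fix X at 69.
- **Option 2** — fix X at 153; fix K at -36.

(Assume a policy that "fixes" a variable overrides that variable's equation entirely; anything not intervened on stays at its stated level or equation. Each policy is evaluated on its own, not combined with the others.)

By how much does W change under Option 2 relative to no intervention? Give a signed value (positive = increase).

Baseline:
  E = 90
  P = 117
  X = 225 + 2·90 − 5·117 = -180
  K = 281 + 3·90 − 5·117 + 2·(-180) = -394
  W = 19 + 2·90 − 4·(-180) − 3·(-394) = 2101
Option 2 (X := 153, K := -36):
  E = 90
  P = 117
  X = 153
  K = -36
  W = 19 + 2·90 − 4·153 − 3·(-36) = -305
Change in W: -305 − 2101 = -2406

-2406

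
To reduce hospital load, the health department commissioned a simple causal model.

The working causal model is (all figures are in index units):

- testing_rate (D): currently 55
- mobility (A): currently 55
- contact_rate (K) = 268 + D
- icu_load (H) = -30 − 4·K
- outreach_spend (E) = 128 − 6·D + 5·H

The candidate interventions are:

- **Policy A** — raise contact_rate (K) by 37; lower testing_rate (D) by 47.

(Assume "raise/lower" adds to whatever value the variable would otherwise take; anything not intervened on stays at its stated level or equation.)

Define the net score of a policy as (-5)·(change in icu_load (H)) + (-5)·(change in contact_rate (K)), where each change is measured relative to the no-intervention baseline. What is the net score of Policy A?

-150

Baseline:
  D = 55
  K = 268 + 55 = 323
  H = -30 − 4·323 = -1322
Policy A (K + 37, D − 47):
  D = 55 − 47 = 8
  K = 268 + 8 (+37 from intervention) = 313
  H = -30 − 4·313 = -1282
ΔH = -1282 − (-1322) = 40; ΔK = 313 − 323 = -10
Score = (-5)·40 + (-5)·(-10) = -150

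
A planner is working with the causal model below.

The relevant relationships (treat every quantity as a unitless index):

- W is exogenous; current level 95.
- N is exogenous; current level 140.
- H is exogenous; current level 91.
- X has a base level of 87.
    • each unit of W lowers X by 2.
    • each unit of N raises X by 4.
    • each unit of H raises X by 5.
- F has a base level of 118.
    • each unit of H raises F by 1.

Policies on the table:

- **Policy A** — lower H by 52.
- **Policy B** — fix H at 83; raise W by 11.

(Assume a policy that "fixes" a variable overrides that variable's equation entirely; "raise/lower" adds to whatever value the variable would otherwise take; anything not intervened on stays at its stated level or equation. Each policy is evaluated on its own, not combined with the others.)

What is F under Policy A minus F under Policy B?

Policy A (H − 52):
  H = 91 − 52 = 39
  F = 118 + 39 = 157
Policy B (H := 83, W + 11):
  H = 83
  F = 118 + 83 = 201
F: 157 − 201 = -44

-44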